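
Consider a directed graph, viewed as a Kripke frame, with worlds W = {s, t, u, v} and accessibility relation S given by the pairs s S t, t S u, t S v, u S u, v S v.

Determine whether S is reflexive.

Reflexive: no — s is not related to itself.

No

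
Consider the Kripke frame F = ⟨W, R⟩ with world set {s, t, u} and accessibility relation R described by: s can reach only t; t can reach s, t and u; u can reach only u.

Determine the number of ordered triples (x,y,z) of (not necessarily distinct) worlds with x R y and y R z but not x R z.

2

Enumerating: (s,t,s), (s,t,u).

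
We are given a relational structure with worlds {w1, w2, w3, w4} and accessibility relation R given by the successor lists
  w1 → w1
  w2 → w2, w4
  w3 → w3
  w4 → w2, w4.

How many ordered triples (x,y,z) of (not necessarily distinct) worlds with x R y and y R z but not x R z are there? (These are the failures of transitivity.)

0

R is transitive; there are no such tuples.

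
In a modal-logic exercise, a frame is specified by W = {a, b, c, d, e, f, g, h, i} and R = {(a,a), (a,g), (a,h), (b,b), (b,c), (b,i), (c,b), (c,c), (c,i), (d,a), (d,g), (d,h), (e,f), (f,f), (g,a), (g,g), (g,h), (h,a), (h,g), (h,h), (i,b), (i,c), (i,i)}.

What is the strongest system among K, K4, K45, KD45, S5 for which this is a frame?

KD45

Transitive (axiom 4): yes — every two-step R-path is closed by a direct edge.
Euclidean (axiom 5): yes — any two successors of a common world are R-related.
Serial (axiom D): yes — every world has a successor (e.g. a R a).
Reflexive (axiom T): no — d is not related to itself.
So F validates K, K4, K45, KD45; S5 would additionally require R to be reflexive. The strongest is KD45.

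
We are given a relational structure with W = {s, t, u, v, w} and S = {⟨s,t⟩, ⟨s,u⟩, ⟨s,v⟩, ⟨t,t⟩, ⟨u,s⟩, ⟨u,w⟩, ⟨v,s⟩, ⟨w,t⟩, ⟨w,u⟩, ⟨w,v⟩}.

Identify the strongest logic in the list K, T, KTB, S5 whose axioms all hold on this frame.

K

Reflexive (axiom T): no — s is not related to itself.
Symmetric (axiom B): no — s S t but not t S s.
Euclidean (axiom 5): no — s S t and s S u, but not t S u.
So F validates K; T would additionally require S to be reflexive. The strongest is K.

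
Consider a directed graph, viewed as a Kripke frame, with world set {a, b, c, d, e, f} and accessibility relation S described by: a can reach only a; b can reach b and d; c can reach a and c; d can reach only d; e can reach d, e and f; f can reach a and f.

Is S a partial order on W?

No

Reflexive: yes — every world is S-related to itself.
Transitive: no — e S f and f S a, but not e S a.
Antisymmetric: yes — no distinct pair is related both ways.
So S is not a partial order.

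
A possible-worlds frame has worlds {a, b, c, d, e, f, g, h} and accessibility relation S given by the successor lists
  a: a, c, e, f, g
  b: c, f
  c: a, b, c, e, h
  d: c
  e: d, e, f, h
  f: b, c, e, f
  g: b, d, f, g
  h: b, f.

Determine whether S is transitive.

No

Transitive: no — a S c and c S b, but not a S b.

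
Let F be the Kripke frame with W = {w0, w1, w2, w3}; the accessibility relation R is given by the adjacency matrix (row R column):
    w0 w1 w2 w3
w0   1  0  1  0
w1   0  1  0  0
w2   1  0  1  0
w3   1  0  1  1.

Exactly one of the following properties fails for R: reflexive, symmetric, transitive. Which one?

symmetric

Reflexive: yes — every world is R-related to itself.
Symmetric: no — w3 R w0 but not w0 R w3.
Transitive: yes — every two-step R-path is closed by a direct edge.
Only symmetric fails.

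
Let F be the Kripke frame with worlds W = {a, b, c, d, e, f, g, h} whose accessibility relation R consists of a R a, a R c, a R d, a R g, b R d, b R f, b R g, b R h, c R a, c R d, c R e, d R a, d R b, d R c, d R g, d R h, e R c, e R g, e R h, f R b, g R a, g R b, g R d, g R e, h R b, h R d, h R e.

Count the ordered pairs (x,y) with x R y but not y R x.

R is symmetric; there are no such tuples.

0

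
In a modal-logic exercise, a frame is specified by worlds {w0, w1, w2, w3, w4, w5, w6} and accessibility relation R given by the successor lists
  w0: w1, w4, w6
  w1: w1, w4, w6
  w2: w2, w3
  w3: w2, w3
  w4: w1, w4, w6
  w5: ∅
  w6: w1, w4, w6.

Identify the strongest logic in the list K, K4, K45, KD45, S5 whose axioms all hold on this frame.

Transitive (axiom 4): yes — every two-step R-path is closed by a direct edge.
Euclidean (axiom 5): yes — any two successors of a common world are R-related.
Serial (axiom D): no — w5 has no R-successor.
Reflexive (axiom T): no — w0 is not related to itself.
So F validates K, K4, K45; KD45 would additionally require R to be serial. The strongest is K45.

K45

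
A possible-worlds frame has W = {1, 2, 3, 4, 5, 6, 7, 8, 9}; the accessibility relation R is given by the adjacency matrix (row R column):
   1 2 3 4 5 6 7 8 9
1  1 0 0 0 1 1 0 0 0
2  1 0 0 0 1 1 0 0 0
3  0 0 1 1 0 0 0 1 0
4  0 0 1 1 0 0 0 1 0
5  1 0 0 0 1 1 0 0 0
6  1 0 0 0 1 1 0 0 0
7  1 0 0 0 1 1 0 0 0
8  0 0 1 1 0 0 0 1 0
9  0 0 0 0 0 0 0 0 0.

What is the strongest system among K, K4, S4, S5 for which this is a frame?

Transitive (axiom 4): yes — every two-step R-path is closed by a direct edge.
Reflexive (axiom T): no — 2 is not related to itself.
Euclidean (axiom 5): yes — any two successors of a common world are R-related.
So F validates K, K4; S4 would additionally require R to be reflexive. The strongest is K4.

K4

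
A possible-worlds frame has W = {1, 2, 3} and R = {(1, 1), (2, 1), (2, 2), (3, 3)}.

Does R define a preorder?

Yes

Reflexive: yes — every world is R-related to itself.
Transitive: yes — every two-step R-path is closed by a direct edge.
So R is a preorder.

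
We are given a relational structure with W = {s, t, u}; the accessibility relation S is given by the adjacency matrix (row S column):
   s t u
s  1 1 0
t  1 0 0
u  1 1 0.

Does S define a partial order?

No

Reflexive: no — t is not related to itself.
Transitive: no — t S s and s S t, but not t S t.
Antisymmetric: no — s S t and t S s with s ≠ t.
So S is not a partial order.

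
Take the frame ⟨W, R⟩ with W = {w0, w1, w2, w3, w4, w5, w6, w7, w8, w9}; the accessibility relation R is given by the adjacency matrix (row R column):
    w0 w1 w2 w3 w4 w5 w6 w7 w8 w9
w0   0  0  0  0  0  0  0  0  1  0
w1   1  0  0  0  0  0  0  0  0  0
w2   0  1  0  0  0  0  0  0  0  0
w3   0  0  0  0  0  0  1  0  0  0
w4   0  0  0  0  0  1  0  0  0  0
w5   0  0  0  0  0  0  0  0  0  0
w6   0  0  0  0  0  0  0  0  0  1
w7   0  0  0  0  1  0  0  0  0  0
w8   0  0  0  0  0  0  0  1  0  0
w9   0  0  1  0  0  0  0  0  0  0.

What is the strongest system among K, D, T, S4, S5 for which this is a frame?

Serial (axiom D): no — w5 has no R-successor.
Reflexive (axiom T): no — w0 is not related to itself.
Transitive (axiom 4): no — w0 R w8 and w8 R w7, but not w0 R w7.
Euclidean (axiom 5): no — w0 R w8 and w0 R w8, but not w8 R w8.
So F validates K; D would additionally require R to be serial. The strongest is K.

K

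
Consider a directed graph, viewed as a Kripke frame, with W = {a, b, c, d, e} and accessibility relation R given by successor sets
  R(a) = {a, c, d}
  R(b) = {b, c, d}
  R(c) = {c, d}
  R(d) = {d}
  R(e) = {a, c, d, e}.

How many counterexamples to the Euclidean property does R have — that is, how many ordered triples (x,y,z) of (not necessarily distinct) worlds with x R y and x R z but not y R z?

Enumerating: (a,c,a), (a,d,a), (a,d,c), (b,c,b), (b,d,b), (b,d,c), (c,d,c), (e,a,e), (e,c,a), (e,c,e), (e,d,a), (e,d,c), (e,d,e).

13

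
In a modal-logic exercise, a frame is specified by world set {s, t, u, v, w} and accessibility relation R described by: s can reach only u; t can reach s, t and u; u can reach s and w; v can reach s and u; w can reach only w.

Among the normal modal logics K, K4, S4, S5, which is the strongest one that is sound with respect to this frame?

Transitive (axiom 4): no — s R u and u R w, but not s R w.
Reflexive (axiom T): no — s is not related to itself.
Euclidean (axiom 5): no — u R s and u R w, but not s R w.
So F validates K; K4 would additionally require R to be transitive. The strongest is K.

K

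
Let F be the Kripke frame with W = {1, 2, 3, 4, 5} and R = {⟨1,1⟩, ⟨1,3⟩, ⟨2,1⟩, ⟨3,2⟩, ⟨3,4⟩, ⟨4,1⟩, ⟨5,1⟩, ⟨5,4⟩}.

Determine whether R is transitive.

No

Transitive: no — 1 R 3 and 3 R 2, but not 1 R 2.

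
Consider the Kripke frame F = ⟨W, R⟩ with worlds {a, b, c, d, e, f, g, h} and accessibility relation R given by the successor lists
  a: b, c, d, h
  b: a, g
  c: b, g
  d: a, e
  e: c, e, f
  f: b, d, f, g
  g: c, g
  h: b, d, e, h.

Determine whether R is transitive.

No

Transitive: no — a R b and b R g, but not a R g.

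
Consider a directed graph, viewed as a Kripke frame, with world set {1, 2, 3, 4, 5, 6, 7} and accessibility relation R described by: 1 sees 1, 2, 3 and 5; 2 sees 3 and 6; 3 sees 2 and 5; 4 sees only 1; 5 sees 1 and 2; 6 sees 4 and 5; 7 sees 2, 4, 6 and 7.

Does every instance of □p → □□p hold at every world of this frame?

Axiom 4 corresponds to the accessibility relation being transitive.
Transitive: no — 1 R 2 and 2 R 6, but not 1 R 6.

No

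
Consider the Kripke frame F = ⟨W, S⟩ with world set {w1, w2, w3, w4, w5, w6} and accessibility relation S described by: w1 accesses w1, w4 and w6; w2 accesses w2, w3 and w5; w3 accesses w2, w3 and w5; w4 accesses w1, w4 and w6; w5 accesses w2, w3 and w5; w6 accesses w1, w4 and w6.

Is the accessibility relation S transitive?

Transitive: yes — every two-step S-path is closed by a direct edge.

Yes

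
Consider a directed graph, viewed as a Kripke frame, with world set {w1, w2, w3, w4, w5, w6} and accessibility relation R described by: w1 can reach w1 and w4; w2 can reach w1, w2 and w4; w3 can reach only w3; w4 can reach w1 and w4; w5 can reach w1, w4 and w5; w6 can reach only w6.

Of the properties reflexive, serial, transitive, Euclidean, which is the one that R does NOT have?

Reflexive: yes — every world is R-related to itself.
Serial: yes — every world has a successor (e.g. w1 R w1).
Transitive: yes — every two-step R-path is closed by a direct edge.
Euclidean: no — w2 R w1 and w2 R w2, but not w1 R w2.
Only Euclidean fails.

Euclidean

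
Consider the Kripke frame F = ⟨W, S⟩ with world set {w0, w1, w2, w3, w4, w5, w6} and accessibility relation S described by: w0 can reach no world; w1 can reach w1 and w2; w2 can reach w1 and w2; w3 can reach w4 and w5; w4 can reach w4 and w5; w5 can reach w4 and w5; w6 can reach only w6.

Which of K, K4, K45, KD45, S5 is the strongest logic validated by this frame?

K45

Transitive (axiom 4): yes — every two-step S-path is closed by a direct edge.
Euclidean (axiom 5): yes — any two successors of a common world are S-related.
Serial (axiom D): no — w0 has no S-successor.
Reflexive (axiom T): no — w0 is not related to itself.
So F validates K, K4, K45; KD45 would additionally require S to be serial. The strongest is K45.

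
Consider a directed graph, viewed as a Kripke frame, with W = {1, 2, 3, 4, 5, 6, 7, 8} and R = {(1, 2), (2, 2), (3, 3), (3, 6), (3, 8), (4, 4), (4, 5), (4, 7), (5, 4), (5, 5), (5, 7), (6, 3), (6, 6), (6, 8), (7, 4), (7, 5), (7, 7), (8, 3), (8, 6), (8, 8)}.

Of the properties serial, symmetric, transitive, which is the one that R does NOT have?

symmetric

Serial: yes — every world has a successor (e.g. 1 R 2).
Symmetric: no — 1 R 2 but not 2 R 1.
Transitive: yes — every two-step R-path is closed by a direct edge.
Only symmetric fails.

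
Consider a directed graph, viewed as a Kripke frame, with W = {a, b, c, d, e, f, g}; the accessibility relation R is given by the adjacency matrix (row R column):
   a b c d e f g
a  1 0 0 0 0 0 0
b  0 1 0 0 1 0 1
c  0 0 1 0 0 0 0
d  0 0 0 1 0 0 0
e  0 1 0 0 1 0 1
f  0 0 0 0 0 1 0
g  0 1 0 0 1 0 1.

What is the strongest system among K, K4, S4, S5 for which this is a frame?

Transitive (axiom 4): yes — every two-step R-path is closed by a direct edge.
Reflexive (axiom T): yes — every world is R-related to itself.
Euclidean (axiom 5): yes — any two successors of a common world are R-related.
So F validates K, K4, S4, S5. The strongest is S5.

S5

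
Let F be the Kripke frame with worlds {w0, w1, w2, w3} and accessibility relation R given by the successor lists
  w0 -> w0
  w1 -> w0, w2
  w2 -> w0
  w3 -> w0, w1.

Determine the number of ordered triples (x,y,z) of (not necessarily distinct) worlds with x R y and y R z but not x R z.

1

Enumerating: (w3,w1,w2).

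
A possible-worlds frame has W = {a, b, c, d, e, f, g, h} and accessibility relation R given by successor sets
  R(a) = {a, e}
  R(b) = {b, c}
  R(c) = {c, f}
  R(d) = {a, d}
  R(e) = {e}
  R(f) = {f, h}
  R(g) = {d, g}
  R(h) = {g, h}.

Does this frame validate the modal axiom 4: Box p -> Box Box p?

No

Axiom 4 corresponds to the accessibility relation being transitive.
Transitive: no — b R c and c R f, but not b R f.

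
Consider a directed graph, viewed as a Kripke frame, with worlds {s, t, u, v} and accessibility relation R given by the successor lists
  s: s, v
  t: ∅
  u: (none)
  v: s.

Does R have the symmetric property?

Symmetric: yes — every pair in R has its reverse in R.

Yes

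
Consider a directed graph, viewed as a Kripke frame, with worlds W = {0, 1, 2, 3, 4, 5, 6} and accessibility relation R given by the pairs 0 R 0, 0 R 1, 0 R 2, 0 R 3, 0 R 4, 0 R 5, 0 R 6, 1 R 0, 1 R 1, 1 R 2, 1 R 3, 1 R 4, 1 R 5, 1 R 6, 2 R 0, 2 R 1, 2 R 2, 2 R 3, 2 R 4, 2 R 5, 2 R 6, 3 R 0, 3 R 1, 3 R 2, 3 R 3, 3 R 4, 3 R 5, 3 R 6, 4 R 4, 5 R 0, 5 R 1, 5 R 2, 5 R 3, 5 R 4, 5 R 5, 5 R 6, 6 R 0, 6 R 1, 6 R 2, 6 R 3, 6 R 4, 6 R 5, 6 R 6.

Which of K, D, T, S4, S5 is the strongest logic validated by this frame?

Serial (axiom D): yes — every world has a successor (e.g. 0 R 0).
Reflexive (axiom T): yes — every world is R-related to itself.
Transitive (axiom 4): yes — every two-step R-path is closed by a direct edge.
Euclidean (axiom 5): no — 0 R 4 and 0 R 1, but not 4 R 1.
So F validates K, D, T, S4; S5 would additionally require R to be Euclidean. The strongest is S4.

S4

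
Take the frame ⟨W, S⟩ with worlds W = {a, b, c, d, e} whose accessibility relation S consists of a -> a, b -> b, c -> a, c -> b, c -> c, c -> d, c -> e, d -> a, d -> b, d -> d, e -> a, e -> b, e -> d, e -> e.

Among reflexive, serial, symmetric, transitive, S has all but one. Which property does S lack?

symmetric

Reflexive: yes — every world is S-related to itself.
Serial: yes — every world has a successor (e.g. a S a).
Symmetric: no — c S a but not a S c.
Transitive: yes — every two-step S-path is closed by a direct edge.
Only symmetric fails.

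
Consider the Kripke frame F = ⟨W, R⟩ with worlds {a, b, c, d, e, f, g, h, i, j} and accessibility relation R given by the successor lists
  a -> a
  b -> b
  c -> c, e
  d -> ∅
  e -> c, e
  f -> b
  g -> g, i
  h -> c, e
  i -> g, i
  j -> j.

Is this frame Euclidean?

Yes

Euclidean: yes — any two successors of a common world are R-related.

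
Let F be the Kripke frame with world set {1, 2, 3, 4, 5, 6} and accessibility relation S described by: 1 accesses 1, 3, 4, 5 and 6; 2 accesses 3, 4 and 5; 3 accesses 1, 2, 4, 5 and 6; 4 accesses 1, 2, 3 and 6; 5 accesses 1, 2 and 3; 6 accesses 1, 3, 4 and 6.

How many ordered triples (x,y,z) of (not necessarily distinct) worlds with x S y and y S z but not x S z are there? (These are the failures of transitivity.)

Enumerating: (1,3,2), (1,4,2), (1,5,2), (2,3,1), (2,3,2), (2,3,6), (2,4,1), (2,4,2), (2,4,6), (2,5,1), (2,5,2), (3,1,3), … and 23 more.
Total: 35.

35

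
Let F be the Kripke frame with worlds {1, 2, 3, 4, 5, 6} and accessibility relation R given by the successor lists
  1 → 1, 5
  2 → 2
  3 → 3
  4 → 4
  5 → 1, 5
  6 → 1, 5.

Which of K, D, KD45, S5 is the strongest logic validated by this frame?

KD45

Serial (axiom D): yes — every world has a successor (e.g. 1 R 1).
Euclidean (axiom 5): yes — any two successors of a common world are R-related.
Transitive (axiom 4): yes — every two-step R-path is closed by a direct edge.
Reflexive (axiom T): no — 6 is not related to itself.
So F validates K, D, KD45; S5 would additionally require R to be reflexive. The strongest is KD45.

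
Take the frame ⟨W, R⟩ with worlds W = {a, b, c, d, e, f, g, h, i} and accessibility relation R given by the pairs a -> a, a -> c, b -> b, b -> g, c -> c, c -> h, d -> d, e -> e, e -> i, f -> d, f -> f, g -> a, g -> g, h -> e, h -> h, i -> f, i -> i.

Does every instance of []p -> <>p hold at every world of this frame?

Yes

By correspondence theory, D is valid on a frame iff R is serial.
Serial: yes — every world has a successor (e.g. a R a).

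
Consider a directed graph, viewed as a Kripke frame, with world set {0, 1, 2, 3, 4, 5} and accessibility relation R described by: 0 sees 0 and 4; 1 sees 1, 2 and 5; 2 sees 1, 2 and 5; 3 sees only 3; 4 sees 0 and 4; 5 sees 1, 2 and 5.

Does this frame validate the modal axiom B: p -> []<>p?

Yes

By correspondence theory, B is valid on a frame iff R is symmetric.
Symmetric: yes — every pair in R has its reverse in R.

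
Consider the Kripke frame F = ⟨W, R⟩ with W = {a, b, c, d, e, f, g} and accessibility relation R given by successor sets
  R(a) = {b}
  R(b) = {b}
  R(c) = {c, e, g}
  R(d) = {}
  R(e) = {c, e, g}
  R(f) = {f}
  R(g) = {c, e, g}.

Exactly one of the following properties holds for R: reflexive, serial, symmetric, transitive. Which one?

transitive

Reflexive: no — a is not related to itself.
Serial: no — d has no R-successor.
Symmetric: no — a R b but not b R a.
Transitive: yes — every two-step R-path is closed by a direct edge.
Only transitive holds.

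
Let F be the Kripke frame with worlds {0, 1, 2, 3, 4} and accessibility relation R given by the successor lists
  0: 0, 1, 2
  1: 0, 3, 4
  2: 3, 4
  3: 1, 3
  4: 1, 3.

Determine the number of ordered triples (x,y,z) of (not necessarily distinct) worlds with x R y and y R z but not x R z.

14

Enumerating: (0,1,3), (0,1,4), (0,2,3), (0,2,4), (1,0,1), (1,0,2), (1,3,1), (1,4,1), (2,3,1), (2,4,1), (3,1,0), (3,1,4), (4,1,0), (4,1,4).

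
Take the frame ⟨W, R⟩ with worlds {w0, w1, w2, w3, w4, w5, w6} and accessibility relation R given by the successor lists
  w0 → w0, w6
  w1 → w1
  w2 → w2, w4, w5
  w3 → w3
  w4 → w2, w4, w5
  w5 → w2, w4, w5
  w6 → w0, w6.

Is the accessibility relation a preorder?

Yes

Reflexive: yes — every world is R-related to itself.
Transitive: yes — every two-step R-path is closed by a direct edge.
So R is a preorder.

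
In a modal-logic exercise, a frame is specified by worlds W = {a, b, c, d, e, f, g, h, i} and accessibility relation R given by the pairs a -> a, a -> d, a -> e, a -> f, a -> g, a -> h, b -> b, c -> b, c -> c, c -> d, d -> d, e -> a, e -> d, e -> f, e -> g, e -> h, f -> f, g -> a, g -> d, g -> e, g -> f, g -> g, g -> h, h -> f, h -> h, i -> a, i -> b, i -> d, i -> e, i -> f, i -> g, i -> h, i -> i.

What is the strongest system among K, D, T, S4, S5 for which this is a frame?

Serial (axiom D): yes — every world has a successor (e.g. a R a).
Reflexive (axiom T): no — e is not related to itself.
Transitive (axiom 4): no — e R a and a R e, but not e R e.
Euclidean (axiom 5): no — a R d and a R e, but not d R e.
So F validates K, D; T would additionally require R to be reflexive. The strongest is D.

D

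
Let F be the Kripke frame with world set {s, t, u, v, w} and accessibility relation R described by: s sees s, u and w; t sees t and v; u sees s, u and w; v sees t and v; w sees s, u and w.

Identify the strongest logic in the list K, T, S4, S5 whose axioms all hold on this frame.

S5

Reflexive (axiom T): yes — every world is R-related to itself.
Transitive (axiom 4): yes — every two-step R-path is closed by a direct edge.
Euclidean (axiom 5): yes — any two successors of a common world are R-related.
So F validates K, T, S4, S5. The strongest is S5.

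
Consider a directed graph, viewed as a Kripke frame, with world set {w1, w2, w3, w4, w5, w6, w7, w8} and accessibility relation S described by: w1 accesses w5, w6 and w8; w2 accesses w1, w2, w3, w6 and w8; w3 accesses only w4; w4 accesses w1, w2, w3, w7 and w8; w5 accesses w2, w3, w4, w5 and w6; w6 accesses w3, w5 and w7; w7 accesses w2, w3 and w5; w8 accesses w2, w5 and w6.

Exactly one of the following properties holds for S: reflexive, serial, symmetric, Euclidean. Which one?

serial

Reflexive: no — w1 is not related to itself.
Serial: yes — every world has a successor (e.g. w1 S w5).
Symmetric: no — w1 S w5 but not w5 S w1.
Euclidean: no — w1 S w5 and w1 S w8, but not w5 S w8.
Only serial holds.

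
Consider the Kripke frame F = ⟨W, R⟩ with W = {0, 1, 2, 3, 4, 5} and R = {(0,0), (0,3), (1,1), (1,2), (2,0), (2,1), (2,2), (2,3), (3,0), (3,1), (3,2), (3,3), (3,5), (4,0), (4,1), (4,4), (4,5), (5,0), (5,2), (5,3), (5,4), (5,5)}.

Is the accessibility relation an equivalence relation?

No

Reflexive: yes — every world is R-related to itself.
Symmetric: no — 2 R 0 but not 0 R 2.
Transitive: no — 0 R 3 and 3 R 1, but not 0 R 1.
So R is not an equivalence relation.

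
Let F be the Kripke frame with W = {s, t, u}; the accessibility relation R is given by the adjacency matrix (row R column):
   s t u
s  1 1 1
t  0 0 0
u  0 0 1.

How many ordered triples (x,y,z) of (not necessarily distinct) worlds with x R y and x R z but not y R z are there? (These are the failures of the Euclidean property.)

5

Enumerating: (s,t,s), (s,t,t), (s,t,u), (s,u,s), (s,u,t).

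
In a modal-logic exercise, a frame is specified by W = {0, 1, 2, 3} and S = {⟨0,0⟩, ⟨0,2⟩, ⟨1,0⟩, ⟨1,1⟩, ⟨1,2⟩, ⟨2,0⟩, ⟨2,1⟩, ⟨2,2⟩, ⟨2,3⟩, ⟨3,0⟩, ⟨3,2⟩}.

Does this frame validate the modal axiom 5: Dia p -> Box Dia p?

No

Axiom 5 corresponds to the accessibility relation being Euclidean.
Euclidean: no — 2 S 0 and 2 S 1, but not 0 S 1.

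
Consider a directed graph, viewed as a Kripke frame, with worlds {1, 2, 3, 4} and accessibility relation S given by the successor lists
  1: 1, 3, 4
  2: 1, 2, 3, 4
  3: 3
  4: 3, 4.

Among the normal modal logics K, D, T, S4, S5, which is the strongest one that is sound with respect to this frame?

Serial (axiom D): yes — every world has a successor (e.g. 1 S 1).
Reflexive (axiom T): yes — every world is S-related to itself.
Transitive (axiom 4): yes — every two-step S-path is closed by a direct edge.
Euclidean (axiom 5): no — 1 S 3 and 1 S 4, but not 3 S 4.
So F validates K, D, T, S4; S5 would additionally require S to be Euclidean. The strongest is S4.

S4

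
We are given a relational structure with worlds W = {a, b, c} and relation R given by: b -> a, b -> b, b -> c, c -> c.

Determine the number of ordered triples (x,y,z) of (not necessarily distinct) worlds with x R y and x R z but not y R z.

Enumerating: (b,a,a), (b,a,b), (b,a,c), (b,c,a), (b,c,b).

5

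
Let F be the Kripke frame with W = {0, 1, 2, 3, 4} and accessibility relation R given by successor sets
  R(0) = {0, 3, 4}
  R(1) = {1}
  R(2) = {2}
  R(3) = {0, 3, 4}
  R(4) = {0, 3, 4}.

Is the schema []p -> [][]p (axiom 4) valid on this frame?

Yes

By correspondence theory, 4 is valid on a frame iff R is transitive.
Transitive: yes — every two-step R-path is closed by a direct edge.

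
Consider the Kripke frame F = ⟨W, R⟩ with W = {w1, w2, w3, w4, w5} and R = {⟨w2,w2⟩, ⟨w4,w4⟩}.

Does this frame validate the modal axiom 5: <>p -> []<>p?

Yes

By correspondence theory, 5 is valid on a frame iff R is Euclidean.
Euclidean: yes — any two successors of a common world are R-related.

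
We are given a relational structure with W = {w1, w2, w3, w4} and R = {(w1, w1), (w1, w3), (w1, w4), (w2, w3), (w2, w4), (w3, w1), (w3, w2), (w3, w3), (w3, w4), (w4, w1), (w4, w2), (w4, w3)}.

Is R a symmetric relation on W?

Yes

Symmetric: yes — every pair in R has its reverse in R.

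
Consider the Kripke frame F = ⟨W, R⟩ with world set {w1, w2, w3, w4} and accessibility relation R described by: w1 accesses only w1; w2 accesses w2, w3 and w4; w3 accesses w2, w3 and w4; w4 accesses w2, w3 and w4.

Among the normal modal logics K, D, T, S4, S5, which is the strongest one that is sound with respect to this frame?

Serial (axiom D): yes — every world has a successor (e.g. w1 R w1).
Reflexive (axiom T): yes — every world is R-related to itself.
Transitive (axiom 4): yes — every two-step R-path is closed by a direct edge.
Euclidean (axiom 5): yes — any two successors of a common world are R-related.
So F validates K, D, T, S4, S5. The strongest is S5.

S5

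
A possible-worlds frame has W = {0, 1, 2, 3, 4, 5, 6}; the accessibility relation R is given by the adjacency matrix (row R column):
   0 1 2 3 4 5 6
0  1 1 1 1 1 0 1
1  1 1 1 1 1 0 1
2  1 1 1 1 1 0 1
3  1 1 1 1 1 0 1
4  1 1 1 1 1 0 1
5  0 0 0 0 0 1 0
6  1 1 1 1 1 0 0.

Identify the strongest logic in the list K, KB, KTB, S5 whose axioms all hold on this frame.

KB

Symmetric (axiom B): yes — every pair in R has its reverse in R.
Reflexive (axiom T): no — 6 is not related to itself.
Euclidean (axiom 5): no — 0 R 6 and 0 R 6, but not 6 R 6.
So F validates K, KB; KTB would additionally require R to be reflexive. The strongest is KB.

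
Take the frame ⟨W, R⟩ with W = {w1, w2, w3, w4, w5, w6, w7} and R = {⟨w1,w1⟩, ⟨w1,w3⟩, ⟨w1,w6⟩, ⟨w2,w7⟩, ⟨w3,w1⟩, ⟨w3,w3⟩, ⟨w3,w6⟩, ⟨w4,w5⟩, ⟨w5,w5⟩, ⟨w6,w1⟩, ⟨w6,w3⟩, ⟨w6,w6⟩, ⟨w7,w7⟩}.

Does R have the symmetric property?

No

Symmetric: no — w2 R w7 but not w7 R w2.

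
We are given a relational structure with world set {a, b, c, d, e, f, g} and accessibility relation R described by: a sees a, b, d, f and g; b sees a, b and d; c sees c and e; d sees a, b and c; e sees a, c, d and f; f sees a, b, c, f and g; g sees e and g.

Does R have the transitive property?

Transitive: no — a R d and d R c, but not a R c.

No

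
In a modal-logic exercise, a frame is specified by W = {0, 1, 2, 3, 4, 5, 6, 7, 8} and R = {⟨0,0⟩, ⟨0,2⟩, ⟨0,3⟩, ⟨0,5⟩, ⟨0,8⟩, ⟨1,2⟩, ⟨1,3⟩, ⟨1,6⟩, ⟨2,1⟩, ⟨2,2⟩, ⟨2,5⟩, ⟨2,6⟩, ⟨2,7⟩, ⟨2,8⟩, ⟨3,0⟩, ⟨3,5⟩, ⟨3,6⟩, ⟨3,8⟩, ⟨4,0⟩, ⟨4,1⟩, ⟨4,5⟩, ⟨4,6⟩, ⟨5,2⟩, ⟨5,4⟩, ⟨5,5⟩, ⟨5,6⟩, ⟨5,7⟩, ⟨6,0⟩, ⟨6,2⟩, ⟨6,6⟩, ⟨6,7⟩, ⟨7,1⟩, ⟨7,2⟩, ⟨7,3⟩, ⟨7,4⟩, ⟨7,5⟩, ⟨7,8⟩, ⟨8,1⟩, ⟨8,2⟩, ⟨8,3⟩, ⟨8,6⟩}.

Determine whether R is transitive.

Transitive: no — 0 R 2 and 2 R 1, but not 0 R 1.

No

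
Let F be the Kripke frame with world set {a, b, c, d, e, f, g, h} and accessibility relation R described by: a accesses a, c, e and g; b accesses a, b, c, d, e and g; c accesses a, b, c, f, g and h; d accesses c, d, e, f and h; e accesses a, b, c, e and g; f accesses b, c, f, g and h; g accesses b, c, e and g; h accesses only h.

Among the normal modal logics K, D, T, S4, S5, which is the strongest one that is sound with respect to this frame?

T

Serial (axiom D): yes — every world has a successor (e.g. a R a).
Reflexive (axiom T): yes — every world is R-related to itself.
Transitive (axiom 4): no — a R c and c R b, but not a R b.
Euclidean (axiom 5): no — a R c and a R e, but not c R e.
So F validates K, D, T; S4 would additionally require R to be transitive. The strongest is T.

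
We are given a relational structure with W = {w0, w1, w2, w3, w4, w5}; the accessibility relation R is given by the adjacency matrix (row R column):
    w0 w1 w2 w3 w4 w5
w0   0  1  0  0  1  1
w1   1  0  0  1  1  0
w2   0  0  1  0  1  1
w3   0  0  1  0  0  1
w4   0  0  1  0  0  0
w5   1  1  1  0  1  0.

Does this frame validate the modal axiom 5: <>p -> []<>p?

Axiom 5 corresponds to the accessibility relation being Euclidean.
Euclidean: no — w0 R w1 and w0 R w5, but not w1 R w5.

No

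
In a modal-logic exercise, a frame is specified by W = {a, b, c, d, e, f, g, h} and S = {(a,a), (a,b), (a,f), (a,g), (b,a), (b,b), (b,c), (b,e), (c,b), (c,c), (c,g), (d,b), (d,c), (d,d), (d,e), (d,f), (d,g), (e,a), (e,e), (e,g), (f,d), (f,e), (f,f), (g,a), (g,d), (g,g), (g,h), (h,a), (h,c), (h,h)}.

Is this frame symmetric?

Symmetric: no — a S f but not f S a.

No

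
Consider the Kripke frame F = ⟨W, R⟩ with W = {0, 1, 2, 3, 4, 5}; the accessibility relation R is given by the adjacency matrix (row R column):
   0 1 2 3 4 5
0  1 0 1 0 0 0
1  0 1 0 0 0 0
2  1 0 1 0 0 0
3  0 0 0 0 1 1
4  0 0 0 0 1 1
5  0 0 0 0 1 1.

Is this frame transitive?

Transitive: yes — every two-step R-path is closed by a direct edge.

Yes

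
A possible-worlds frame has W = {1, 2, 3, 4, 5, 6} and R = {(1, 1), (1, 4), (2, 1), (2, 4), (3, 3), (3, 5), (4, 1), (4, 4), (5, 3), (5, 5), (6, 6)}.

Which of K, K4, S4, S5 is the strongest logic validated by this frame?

K4

Transitive (axiom 4): yes — every two-step R-path is closed by a direct edge.
Reflexive (axiom T): no — 2 is not related to itself.
Euclidean (axiom 5): yes — any two successors of a common world are R-related.
So F validates K, K4; S4 would additionally require R to be reflexive. The strongest is K4.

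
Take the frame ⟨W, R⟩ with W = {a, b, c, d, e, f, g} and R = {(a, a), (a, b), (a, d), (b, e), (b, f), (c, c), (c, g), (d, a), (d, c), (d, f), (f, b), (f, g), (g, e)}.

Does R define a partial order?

Reflexive: no — b is not related to itself.
Transitive: no — a R b and b R e, but not a R e.
Antisymmetric: no — a R d and d R a with a ≠ d.
So R is not a partial order.

No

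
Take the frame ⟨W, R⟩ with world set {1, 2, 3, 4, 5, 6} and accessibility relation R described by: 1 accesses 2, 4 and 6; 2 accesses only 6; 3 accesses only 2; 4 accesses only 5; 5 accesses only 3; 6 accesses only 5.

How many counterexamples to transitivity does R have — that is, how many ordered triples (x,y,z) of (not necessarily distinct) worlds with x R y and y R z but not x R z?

7

Enumerating: (1,4,5), (1,6,5), (2,6,5), (3,2,6), (4,5,3), (5,3,2), (6,5,3).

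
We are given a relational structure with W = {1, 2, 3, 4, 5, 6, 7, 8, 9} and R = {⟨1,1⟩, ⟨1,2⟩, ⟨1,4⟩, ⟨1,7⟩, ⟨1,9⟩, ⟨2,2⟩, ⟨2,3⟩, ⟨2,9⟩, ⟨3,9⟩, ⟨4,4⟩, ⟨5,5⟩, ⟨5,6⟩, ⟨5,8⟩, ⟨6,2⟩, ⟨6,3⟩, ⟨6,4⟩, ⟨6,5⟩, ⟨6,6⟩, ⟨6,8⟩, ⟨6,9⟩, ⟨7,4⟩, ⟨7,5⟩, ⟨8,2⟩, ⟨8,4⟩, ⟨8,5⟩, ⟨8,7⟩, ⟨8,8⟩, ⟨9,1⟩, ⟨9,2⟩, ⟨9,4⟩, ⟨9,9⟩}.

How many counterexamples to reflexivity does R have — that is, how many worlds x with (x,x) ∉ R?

Enumerating: 3, 7.

2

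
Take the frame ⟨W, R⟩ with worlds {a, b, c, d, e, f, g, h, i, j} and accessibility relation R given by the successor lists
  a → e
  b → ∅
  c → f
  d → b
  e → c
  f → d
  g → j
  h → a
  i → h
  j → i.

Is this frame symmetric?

No

Symmetric: no — a R e but not e R a.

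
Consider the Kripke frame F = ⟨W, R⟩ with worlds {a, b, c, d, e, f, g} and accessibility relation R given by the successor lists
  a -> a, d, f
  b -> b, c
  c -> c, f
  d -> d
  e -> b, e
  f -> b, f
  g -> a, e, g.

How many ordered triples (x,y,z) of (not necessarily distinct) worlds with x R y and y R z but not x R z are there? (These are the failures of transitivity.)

Enumerating: (a,f,b), (b,c,f), (c,f,b), (e,b,c), (f,b,c), (g,a,d), (g,a,f), (g,e,b).

8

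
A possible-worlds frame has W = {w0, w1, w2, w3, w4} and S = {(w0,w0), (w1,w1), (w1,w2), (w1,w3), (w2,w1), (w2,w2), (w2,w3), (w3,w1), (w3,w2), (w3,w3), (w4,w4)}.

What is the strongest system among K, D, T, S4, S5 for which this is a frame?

S5

Serial (axiom D): yes — every world has a successor (e.g. w0 S w0).
Reflexive (axiom T): yes — every world is S-related to itself.
Transitive (axiom 4): yes — every two-step S-path is closed by a direct edge.
Euclidean (axiom 5): yes — any two successors of a common world are S-related.
So F validates K, D, T, S4, S5. The strongest is S5.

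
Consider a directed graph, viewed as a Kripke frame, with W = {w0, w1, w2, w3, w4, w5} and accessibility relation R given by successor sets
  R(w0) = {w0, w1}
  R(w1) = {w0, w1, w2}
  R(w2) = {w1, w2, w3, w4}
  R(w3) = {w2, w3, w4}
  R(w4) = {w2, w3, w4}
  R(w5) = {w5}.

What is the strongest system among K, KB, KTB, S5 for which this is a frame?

Symmetric (axiom B): yes — every pair in R has its reverse in R.
Reflexive (axiom T): yes — every world is R-related to itself.
Euclidean (axiom 5): no — w1 R w0 and w1 R w2, but not w0 R w2.
So F validates K, KB, KTB; S5 would additionally require R to be Euclidean. The strongest is KTB.

KTB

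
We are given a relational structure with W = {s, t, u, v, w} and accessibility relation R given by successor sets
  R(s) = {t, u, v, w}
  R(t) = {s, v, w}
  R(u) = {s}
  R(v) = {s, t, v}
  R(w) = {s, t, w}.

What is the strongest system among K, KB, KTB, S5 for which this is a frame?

KB

Symmetric (axiom B): yes — every pair in R has its reverse in R.
Reflexive (axiom T): no — s is not related to itself.
Euclidean (axiom 5): no — s R t and s R u, but not t R u.
So F validates K, KB; KTB would additionally require R to be reflexive. The strongest is KB.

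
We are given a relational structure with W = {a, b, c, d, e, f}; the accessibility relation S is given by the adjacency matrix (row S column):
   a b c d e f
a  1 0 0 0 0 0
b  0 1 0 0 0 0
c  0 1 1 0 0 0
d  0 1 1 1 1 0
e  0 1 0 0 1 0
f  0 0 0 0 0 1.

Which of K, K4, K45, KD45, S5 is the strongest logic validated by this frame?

Transitive (axiom 4): yes — every two-step S-path is closed by a direct edge.
Euclidean (axiom 5): no — d S b and d S c, but not b S c.
Serial (axiom D): yes — every world has a successor (e.g. a S a).
Reflexive (axiom T): yes — every world is S-related to itself.
So F validates K, K4; K45 would additionally require S to be Euclidean. The strongest is K4.

K4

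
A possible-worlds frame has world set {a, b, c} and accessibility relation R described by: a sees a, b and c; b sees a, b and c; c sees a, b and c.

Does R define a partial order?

Reflexive: yes — every world is R-related to itself.
Transitive: yes — every two-step R-path is closed by a direct edge.
Antisymmetric: no — a R b and b R a with a ≠ b.
So R is not a partial order.

No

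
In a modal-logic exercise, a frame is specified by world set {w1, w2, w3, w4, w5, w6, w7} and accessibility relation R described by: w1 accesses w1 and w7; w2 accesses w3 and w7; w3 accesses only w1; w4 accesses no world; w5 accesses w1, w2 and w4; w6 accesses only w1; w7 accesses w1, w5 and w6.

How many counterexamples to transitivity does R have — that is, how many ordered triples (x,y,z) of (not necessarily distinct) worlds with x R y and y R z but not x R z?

Enumerating: (w1,w7,w5), (w1,w7,w6), (w2,w3,w1), (w2,w7,w1), (w2,w7,w5), (w2,w7,w6), (w3,w1,w7), (w5,w1,w7), (w5,w2,w3), (w5,w2,w7), (w6,w1,w7), (w7,w1,w7), (w7,w5,w2), (w7,w5,w4).

14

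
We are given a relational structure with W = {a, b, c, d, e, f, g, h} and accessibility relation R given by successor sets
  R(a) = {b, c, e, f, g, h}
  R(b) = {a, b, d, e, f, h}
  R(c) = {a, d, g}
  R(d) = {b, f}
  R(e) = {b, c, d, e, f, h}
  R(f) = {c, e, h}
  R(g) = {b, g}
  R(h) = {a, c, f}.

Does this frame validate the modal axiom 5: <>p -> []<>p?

No

Axiom 5 corresponds to the accessibility relation being Euclidean.
Euclidean: no — a R b and a R c, but not b R c.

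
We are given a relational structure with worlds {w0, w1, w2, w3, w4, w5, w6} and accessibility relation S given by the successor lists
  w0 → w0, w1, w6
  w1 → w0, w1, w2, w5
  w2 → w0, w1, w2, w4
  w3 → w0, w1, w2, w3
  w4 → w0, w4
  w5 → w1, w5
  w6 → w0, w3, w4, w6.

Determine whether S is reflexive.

Reflexive: yes — every world is S-related to itself.

Yes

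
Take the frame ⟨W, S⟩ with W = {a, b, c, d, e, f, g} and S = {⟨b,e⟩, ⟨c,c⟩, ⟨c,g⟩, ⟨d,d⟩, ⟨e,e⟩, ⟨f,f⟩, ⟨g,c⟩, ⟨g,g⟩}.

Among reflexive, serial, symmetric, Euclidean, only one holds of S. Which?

Euclidean

Reflexive: no — a is not related to itself.
Serial: no — a has no S-successor.
Symmetric: no — b S e but not e S b.
Euclidean: yes — any two successors of a common world are S-related.
Only Euclidean holds.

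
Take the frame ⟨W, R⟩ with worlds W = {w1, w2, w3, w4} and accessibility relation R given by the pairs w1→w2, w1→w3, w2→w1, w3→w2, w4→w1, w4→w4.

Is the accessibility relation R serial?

Serial: yes — every world has a successor (e.g. w1 R w2).

Yes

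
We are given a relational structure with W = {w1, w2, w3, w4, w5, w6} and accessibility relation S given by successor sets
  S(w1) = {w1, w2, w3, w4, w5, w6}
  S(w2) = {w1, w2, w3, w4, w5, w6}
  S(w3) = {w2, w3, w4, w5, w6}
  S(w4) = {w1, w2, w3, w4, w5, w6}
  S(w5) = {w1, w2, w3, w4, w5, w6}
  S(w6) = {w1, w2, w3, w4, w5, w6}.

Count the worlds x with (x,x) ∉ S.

0

S is reflexive; there are no such worlds.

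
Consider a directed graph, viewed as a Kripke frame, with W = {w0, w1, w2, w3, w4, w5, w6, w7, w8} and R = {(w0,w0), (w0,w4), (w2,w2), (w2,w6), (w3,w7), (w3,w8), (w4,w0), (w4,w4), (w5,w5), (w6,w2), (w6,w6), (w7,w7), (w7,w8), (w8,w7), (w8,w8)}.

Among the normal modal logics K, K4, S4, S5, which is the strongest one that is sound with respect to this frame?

K4

Transitive (axiom 4): yes — every two-step R-path is closed by a direct edge.
Reflexive (axiom T): no — w1 is not related to itself.
Euclidean (axiom 5): yes — any two successors of a common world are R-related.
So F validates K, K4; S4 would additionally require R to be reflexive. The strongest is K4.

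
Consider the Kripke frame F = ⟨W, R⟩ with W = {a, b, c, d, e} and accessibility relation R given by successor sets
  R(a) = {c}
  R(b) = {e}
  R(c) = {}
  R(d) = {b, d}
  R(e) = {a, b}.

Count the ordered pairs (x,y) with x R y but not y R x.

3

Enumerating: (a,c), (d,b), (e,a).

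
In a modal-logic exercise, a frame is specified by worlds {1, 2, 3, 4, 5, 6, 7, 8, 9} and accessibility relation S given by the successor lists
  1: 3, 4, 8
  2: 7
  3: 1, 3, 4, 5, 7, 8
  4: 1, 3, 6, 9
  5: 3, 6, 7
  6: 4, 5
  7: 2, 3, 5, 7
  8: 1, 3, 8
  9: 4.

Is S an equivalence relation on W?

Reflexive: no — 1 is not related to itself.
Symmetric: yes — every pair in S has its reverse in S.
Transitive: no — 1 S 3 and 3 S 5, but not 1 S 5.
So S is not an equivalence relation.

No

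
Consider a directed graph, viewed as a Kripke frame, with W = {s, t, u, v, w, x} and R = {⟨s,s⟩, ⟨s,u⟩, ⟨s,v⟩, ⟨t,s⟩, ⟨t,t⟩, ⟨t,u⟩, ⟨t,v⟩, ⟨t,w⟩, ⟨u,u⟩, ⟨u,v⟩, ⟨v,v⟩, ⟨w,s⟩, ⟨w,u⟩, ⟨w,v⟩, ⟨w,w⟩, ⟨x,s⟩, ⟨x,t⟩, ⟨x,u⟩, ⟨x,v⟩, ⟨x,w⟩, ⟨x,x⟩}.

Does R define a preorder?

Reflexive: yes — every world is R-related to itself.
Transitive: yes — every two-step R-path is closed by a direct edge.
So R is a preorder.

Yes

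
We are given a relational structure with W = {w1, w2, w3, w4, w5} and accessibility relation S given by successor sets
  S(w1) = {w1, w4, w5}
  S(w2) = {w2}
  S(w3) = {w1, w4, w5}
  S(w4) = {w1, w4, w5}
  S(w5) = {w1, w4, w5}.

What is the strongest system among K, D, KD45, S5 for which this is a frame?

Serial (axiom D): yes — every world has a successor (e.g. w1 S w1).
Euclidean (axiom 5): yes — any two successors of a common world are S-related.
Transitive (axiom 4): yes — every two-step S-path is closed by a direct edge.
Reflexive (axiom T): no — w3 is not related to itself.
So F validates K, D, KD45; S5 would additionally require S to be reflexive. The strongest is KD45.

KD45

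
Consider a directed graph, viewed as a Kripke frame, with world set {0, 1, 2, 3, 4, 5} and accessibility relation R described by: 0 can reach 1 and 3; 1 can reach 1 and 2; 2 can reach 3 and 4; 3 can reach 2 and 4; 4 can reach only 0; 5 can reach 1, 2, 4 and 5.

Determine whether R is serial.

Yes

Serial: yes — every world has a successor (e.g. 0 R 1).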